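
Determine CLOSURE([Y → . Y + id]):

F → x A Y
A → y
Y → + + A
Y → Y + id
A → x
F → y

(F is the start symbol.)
{ [Y → . + + A], [Y → . Y + id] }

To compute CLOSURE, for each item [A → α.Bβ] where B is a non-terminal, add [B → .γ] for all productions B → γ; repeat for the newly added items until nothing changes.

Start with: [Y → . Y + id]
  [Y → . Y + id] has the dot before Y: add [Y → . + + A]
No further items can be added.

CLOSURE = { [Y → . + + A], [Y → . Y + id] }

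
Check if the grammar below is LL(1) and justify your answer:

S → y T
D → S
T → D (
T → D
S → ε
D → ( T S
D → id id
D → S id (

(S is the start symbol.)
No. Predict set conflict for S: { 'y' }

A grammar is LL(1) if for each non-terminal N with multiple productions, the predict sets of those productions are pairwise disjoint, where PREDICT(N → α) = (FIRST(α) \ {ε}) ∪ (FOLLOW(N) if α ⇒* ε).

Relevant sets:
  FIRST(S) = { 'y', ε }
  FIRST(D) = { '(', 'id', 'y', ε }
  FOLLOW(S) = { $, '(', 'id', 'y' }
  FOLLOW(D) = { $, '(', 'id', 'y' }
  FOLLOW(T) = { $, '(', 'id', 'y' }

For S:
  PREDICT(S → y T) = { 'y' }
  PREDICT(S → ε) = { $, '(', 'id', 'y' }
For D:
  PREDICT(D → S) = { $, '(', 'id', 'y' }
  PREDICT(D → '(' T S) = { '(' }
  PREDICT(D → id id) = { 'id' }
  PREDICT(D → S id '(') = { 'id', 'y' }
For T:
  PREDICT(T → D '(') = { '(', 'id', 'y' }
  PREDICT(T → D) = { $, '(', 'id', 'y' }

Conflict found: Predict set conflict for S: { 'y' }
The grammar is NOT LL(1).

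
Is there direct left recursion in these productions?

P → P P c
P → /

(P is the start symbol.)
P → P P c: LEFT RECURSIVE (starts with P)
P → /: starts with '/'

The grammar has direct left recursion on: P.

Answer: Yes, P is left-recursive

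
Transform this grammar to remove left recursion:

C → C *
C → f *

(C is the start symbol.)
C → f * C'
C' → * C'
C' → ε

C is directly left-recursive. The standard transformation for
  A → A α₁ | ... | A α_m | β₁ | ... | β_n
is
  A  → β₁ A' | ... | β_n A'
  A' → α₁ A' | ... | α_m A' | ε

C → f * becomes C → f * C'
C → C * becomes C' → * C'
Add C' → ε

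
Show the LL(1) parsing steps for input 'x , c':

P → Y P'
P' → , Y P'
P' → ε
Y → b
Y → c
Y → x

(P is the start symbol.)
LL(1) parsing maintains a stack (initially the start symbol over $) and the input. At each step: if the stack top is a terminal, match it against the current input token; if it is a non-terminal N, replace it with the RHS of M[N, lookahead] (the unique production whose predict set contains the lookahead).

Stack is shown with the top on the left.

Stack     Input    Action
-------------------------
P $       x , c $  output P → Y P'
Y P' $    x , c $  output Y → x
x P' $    x , c $  match 'x'
P' $      , c $    output P' → , Y P'
, Y P' $  , c $    match ','
Y P' $    c $      output Y → c
c P' $    c $      match 'c'
P' $      $        output P' → ε
$         $        accept

The string is accepted.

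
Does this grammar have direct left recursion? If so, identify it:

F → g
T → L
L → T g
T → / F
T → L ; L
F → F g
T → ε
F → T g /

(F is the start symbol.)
Yes, F is left-recursive

F → g: starts with g
T → L: starts with L
L → T g: starts with T
T → / F: starts with '/'
T → L ; L: starts with L
F → F g: LEFT RECURSIVE (starts with F)
T → ε: starts with ε
F → T g /: starts with T

The grammar has direct left recursion on: F.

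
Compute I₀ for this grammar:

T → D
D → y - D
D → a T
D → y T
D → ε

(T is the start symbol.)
First, augment the grammar with T' → T
I₀ = CLOSURE({ [T' → . T] }):
  [T' → . T] has the dot before T: add [T → . D]
  [T → . D] has the dot before D: add [D → . y - D], [D → . a T], [D → . y T], [D → .]
No further items can be added.

I₀ = { [D → . a T], [D → . y - D], [D → . y T], [D → .], [T → . D], [T' → . T] }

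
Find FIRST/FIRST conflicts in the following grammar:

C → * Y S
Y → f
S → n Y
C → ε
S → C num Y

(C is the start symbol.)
No FIRST/FIRST conflicts.

FIRST sets of the non-terminals at (or reachable through a nullable prefix from) the front of some alternative:
  FIRST(C) = { '*', ε }

Productions for C:
  C → * Y S: FIRST = { '*' }
  C → ε: FIRST = { ε }
Productions for S:
  S → n Y: FIRST = { 'n' }
  S → C num Y: FIRST = { '*', 'num' }
Y has only one production, so no FIRST/FIRST conflict is possible there.

All alternatives of each non-terminal have pairwise disjoint FIRST sets.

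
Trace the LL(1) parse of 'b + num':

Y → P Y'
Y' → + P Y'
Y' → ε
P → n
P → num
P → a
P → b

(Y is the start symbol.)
LL(1) parsing maintains a stack (initially the start symbol over $) and the input. At each step: if the stack top is a terminal, match it against the current input token; if it is a non-terminal N, replace it with the RHS of M[N, lookahead] (the unique production whose predict set contains the lookahead).

Stack is shown with the top on the left.

Stack     Input      Action
---------------------------
Y $       b + num $  output Y → P Y'
P Y' $    b + num $  output P → b
b Y' $    b + num $  match 'b'
Y' $      + num $    output Y' → + P Y'
+ P Y' $  + num $    match '+'
P Y' $    num $      output P → num
num Y' $  num $      match 'num'
Y' $      $          output Y' → ε
$         $          accept

The string is accepted.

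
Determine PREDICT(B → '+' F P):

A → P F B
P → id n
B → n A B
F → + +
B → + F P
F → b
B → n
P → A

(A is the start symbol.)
PREDICT(B → '+' F P) = (FIRST(RHS) \ {ε}) ∪ (FOLLOW(B) if ε ∈ FIRST(RHS), i.e. RHS ⇒* ε)
FIRST('+' F P) = { '+' }
ε ∉ FIRST('+' F P), so FOLLOW(B) is not added.
PREDICT(B → '+' F P) = { '+' }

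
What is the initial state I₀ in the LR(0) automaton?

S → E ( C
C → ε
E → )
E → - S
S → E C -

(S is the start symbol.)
First, augment the grammar with S' → S
I₀ = CLOSURE({ [S' → . S] }):
  [S' → . S] has the dot before S: add [S → . E ( C], [S → . E C -]
  [S → . E ( C] has the dot before E: add [E → . )], [E → . - S]
No further items can be added.

I₀ = { [E → . )], [E → . - S], [S → . E ( C], [S → . E C -], [S' → . S] }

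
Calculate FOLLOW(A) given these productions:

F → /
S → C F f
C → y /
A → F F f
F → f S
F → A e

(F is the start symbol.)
{ 'e' }

In F → A e: A is followed by e, add FIRST(e) \ {ε} = { 'e' }

Taking the union: FOLLOW(A) = { 'e' }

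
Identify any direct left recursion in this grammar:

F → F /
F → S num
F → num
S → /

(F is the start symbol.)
Yes, F is left-recursive

Direct left recursion occurs when N → N α for some non-terminal N (the right-hand side begins with the left-hand side itself).

F → F /: LEFT RECURSIVE (starts with F)
F → S num: starts with S
F → num: starts with num
S → /: starts with '/'

The grammar has direct left recursion on: F.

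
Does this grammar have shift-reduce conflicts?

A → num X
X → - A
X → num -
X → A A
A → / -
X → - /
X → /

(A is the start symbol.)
Yes — I5: [X → / .] vs [A → / . -]; I9: [X → num - .] vs [A → . / -]; I10: [X → - / .] vs [A → / . -]

Augment with A' → A and build the canonical LR(0) collection (I0 = CLOSURE({[A' → . A]}), then GOTO on every symbol after a dot until no new states appear). It has 14 states:
  I0: { [A → . / -], [A → . num X], [A' → . A] }  — shift
  I1: { [A → / . -] }  — shift
  I2: { [A' → A .] }  — accept
  I3: { [A → . / -], [A → . num X], [A → num . X], [X → . - /], [X → . - A], [X → . /], [X → . A A], [X → . num -] }  — shift
  I4: { [A → . / -], [A → . num X], [X → - . /], [X → - . A] }  — shift
  I5: { [A → / . -], [X → / .] }  — shift, reduce
  I6: { [A → . / -], [A → . num X], [X → A . A] }  — shift
  I7: { [A → num X .] }  — reduce
  I8: { [A → . / -], [A → . num X], [A → num . X], [X → . - /], [X → . - A], [X → . /], [X → . A A], [X → . num -], [X → num . -] }  — shift
  I9: { [A → . / -], [A → . num X], [X → - . /], [X → - . A], [X → num - .] }  — shift, reduce
  I10: { [A → / . -], [X → - / .] }  — shift, reduce
  I11: { [X → - A .] }  — reduce
  I12: { [A → / - .] }  — reduce
  I13: { [X → A A .] }  — reduce

I5 contains reduce item [X → / .] and shift item [A → / . -] — shift-reduce conflict.
I9 contains reduce item [X → num - .] and shift items [A → . / -], [A → . num X], [X → - . /] — shift-reduce conflict.
I10 contains reduce item [X → - / .] and shift item [A → / . -] — shift-reduce conflict.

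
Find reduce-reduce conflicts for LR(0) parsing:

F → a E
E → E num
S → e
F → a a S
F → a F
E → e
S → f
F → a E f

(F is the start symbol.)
A reduce-reduce conflict occurs when an LR(0) state has two complete items [A → α .] and [B → β .] — both call for a reduction, and with no lookahead the parser cannot choose between them.

Augment with F' → F and build the canonical LR(0) collection (I0 = CLOSURE({[F' → . F]}), then GOTO on every symbol after a dot until no new states appear). It has 12 states:
  I0: { [F → . a E f], [F → . a E], [F → . a F], [F → . a a S], [F' → . F] }  — shift
  I1: { [F' → F .] }  — accept
  I2: { [E → . E num], [E → . e], [F → . a E f], [F → . a E], [F → . a F], [F → . a a S], [F → a . E f], [F → a . E], [F → a . F], [F → a . a S] }  — shift
  I3: { [E → E . num], [F → a E . f], [F → a E .] }  — shift, reduce
  I4: { [F → a F .] }  — reduce
  I5: { [E → . E num], [E → . e], [F → . a E f], [F → . a E], [F → . a F], [F → . a a S], [F → a . E f], [F → a . E], [F → a . F], [F → a . a S], [F → a a . S], [S → . e], [S → . f] }  — shift
  I6: { [E → e .] }  — reduce
  I7: { [F → a a S .] }  — reduce
  I8: { [E → e .], [S → e .] }  — 2 reduces
  I9: { [S → f .] }  — reduce
  I10: { [F → a E f .] }  — reduce
  I11: { [E → E num .] }  — reduce

I8 contains complete items [E → e .], [S → e .] — reduce-reduce conflict.

Answer: Yes — I8: [E → e .] vs [S → e .]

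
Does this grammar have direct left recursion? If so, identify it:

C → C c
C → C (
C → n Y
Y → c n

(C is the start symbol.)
C → C c: LEFT RECURSIVE (starts with C)
C → C (: LEFT RECURSIVE (starts with C)
C → n Y: starts with n
Y → c n: starts with c

The grammar has direct left recursion on: C.

Answer: Yes, C is left-recursive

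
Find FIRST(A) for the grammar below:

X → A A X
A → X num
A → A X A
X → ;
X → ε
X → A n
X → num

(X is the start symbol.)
FIRST sets of the other non-terminals involved (by the same procedure, iterated to a fixed point):
  FIRST(X) = { ';', 'num', ε }

From A → X num:
  - X is a non-terminal: add FIRST(X) \ {ε} = { ';', 'num' }
    X is nullable, so continue to the next symbol
  - num is a terminal: add 'num' and stop
From A → A X A:
  - A is the symbol being defined: contributes nothing new
    A is not nullable, so stop

Collecting: FIRST(A) = { ';', 'num' }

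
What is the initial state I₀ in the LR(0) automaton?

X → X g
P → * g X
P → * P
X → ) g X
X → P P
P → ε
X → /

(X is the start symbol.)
First, augment the grammar with X' → X
I₀ = CLOSURE({ [X' → . X] }):
  [X' → . X] has the dot before X: add [X → . X g], [X → . ) g X], [X → . P P], [X → . /]
  [X → . P P] has the dot before P: add [P → . * g X], [P → . * P], [P → .]
No further items can be added.

I₀ = { [P → . * P], [P → . * g X], [P → .], [X → . ) g X], [X → . /], [X → . P P], [X → . X g], [X' → . X] }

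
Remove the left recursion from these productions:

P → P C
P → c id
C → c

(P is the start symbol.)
P → c id P'
P' → C P'
P' → ε
C → c

P is directly left-recursive. The standard transformation for
  A → A α₁ | ... | A α_m | β₁ | ... | β_n
is
  A  → β₁ A' | ... | β_n A'
  A' → α₁ A' | ... | α_m A' | ε

P → c id becomes P → c id P'
P → P C becomes P' → C P'
Add P' → ε

Productions for other non-terminals are unchanged:
  C → c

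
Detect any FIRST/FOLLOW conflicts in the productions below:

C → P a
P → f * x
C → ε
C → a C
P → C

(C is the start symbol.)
Yes. C → P a with FOLLOW(C) on { 'a' }; C → a C with FOLLOW(C) on { 'a' }

A FIRST/FOLLOW conflict occurs when a non-terminal N has a nullable alternative N → β (β ⇒* ε) and another alternative N → α with FIRST(α) ∩ FOLLOW(N) ≠ ∅: on such a lookahead the parser cannot decide between expanding α and letting N vanish via β.

Nullable non-terminals: C, P.
FIRST sets used below: FIRST(P) = { 'a', 'f', ε }, FIRST(C) = { 'a', 'f', ε }

C: nullable alternative(s) C → ε; FOLLOW(C) = { $, 'a' }
  C → P a: FIRST \ {ε} = { 'a', 'f' } — overlaps FOLLOW(C) on { 'a' }: CONFLICT
  C → ε: FIRST \ {ε} = { } — this is the only nullable alternative, skip
  C → a C: FIRST \ {ε} = { 'a' } — overlaps FOLLOW(C) on { 'a' }: CONFLICT

P: nullable alternative(s) P → C; FOLLOW(P) = { 'a' }
  P → f * x: FIRST \ {ε} = { 'f' } — disjoint from FOLLOW(P)
  P → C: FIRST \ {ε} = { 'a', 'f' } — this is the only nullable alternative, skip

So the grammar has 2 FIRST/FOLLOW conflicts (marked CONFLICT above).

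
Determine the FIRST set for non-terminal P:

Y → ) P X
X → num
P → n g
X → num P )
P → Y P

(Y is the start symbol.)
{ ')', 'n' }

To compute FIRST(P), examine every production with P on the left-hand side, reading each right-hand side left to right until a non-nullable symbol is reached.

FIRST sets of the other non-terminals involved (by the same procedure, iterated to a fixed point):
  FIRST(Y) = { ')' }

From P → n g:
  - n is a terminal: add 'n' and stop
From P → Y P:
  - Y is a non-terminal: add FIRST(Y) \ {ε} = { ')' }
    Y is not nullable, so stop

Collecting: FIRST(P) = { ')', 'n' }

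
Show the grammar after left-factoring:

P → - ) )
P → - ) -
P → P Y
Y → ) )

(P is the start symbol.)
P → - ) P'
P' → )
P' → -
P → P Y
Y → ) )

Left-factoring transforms A → αβ₁ | αβ₂ into A → αA' and A' → β₁ | β₂
(α is the longest common prefix among the alternatives). Repeat until
no nonterminal has two alternatives with a common prefix.

Round 1: P has alternatives sharing prefix '- )'. Introduce P': P → - ) P'
  Add: P' → )
  Add: P' → -

No remaining common prefixes — done.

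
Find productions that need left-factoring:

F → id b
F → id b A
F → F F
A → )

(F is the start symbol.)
Left-factoring is needed when two productions for the same non-terminal
share a common prefix on the right-hand side.

Productions for F:
  F → id b
  F → id b A
  F → F F

Found common prefix 'id b' in productions for F

Answer: Yes, F has productions with common prefix 'id b'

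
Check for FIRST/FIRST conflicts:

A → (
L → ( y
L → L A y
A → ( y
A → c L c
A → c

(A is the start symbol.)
Yes. A → '(' / A → '(' y on { '(' }; A → c L c / A → c on { 'c' }; L → '(' y / L → L A y on { '(' }

A FIRST/FIRST conflict occurs when two productions N → α and N → β for the same non-terminal have FIRST(α) ∩ FIRST(β) ≠ ∅ (with ε ∈ FIRST of a nullable right-hand side, so two nullable alternatives also conflict).

FIRST sets of the non-terminals at (or reachable through a nullable prefix from) the front of some alternative:
  FIRST(L) = { '(' }

Productions for A:
  A → (: FIRST = { '(' }
  A → ( y: FIRST = { '(' }
  A → c L c: FIRST = { 'c' }
  A → c: FIRST = { 'c' }
Productions for L:
  L → ( y: FIRST = { '(' }
  L → L A y: FIRST = { '(' }

Conflict for A: A → ( and A → ( y
  Overlap: { '(' }
Conflict for A: A → c L c and A → c
  Overlap: { 'c' }
Conflict for L: L → ( y and L → L A y
  Overlap: { '(' }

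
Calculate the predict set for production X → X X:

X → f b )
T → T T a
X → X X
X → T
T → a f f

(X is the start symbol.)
{ 'a', 'f' }

PREDICT(X → X X) = (FIRST(RHS) \ {ε}) ∪ (FOLLOW(X) if ε ∈ FIRST(RHS), i.e. RHS ⇒* ε)
FIRST(X) = { 'a', 'f' }
FIRST(X X) = { 'a', 'f' }
ε ∉ FIRST(X X), so FOLLOW(X) is not added.
PREDICT(X → X X) = { 'a', 'f' }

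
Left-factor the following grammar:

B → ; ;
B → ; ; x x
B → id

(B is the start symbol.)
B → ; ; B'
B' → ε
B' → x x
B → id

Left-factoring transforms A → αβ₁ | αβ₂ into A → αA' and A' → β₁ | β₂
(α is the longest common prefix among the alternatives). Repeat until
no nonterminal has two alternatives with a common prefix.

Round 1: B has alternatives sharing prefix '; ;'. Introduce B': B → ; ; B'
  Add: B' → ε
  Add: B' → x x

No remaining common prefixes — done.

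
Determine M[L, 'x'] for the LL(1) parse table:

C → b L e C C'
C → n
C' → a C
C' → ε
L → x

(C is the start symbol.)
L → x

To find M[L, 'x'], we find productions for L where 'x' is in the predict set (PREDICT(N → α) = (FIRST(α) \ {ε}) ∪ (FOLLOW(N) if α ⇒* ε)).

L → x: PREDICT = { 'x' }
  'x' is in predict set, so this production goes in M[L, 'x']

M[L, 'x'] = L → x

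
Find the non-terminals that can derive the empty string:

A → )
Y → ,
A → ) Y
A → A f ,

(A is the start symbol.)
A non-terminal is nullable if it can derive ε (the empty string): either it has an ε-production, or it has a production whose right-hand side consists entirely of nullable non-terminals.

There are no ε-productions, so no non-terminal can derive ε.
No non-terminals are nullable.

Answer: None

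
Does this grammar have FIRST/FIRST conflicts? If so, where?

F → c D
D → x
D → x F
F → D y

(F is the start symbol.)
Yes. D → x / D → x F on { 'x' }

FIRST sets of the non-terminals at (or reachable through a nullable prefix from) the front of some alternative:
  FIRST(D) = { 'x' }

Productions for F:
  F → c D: FIRST = { 'c' }
  F → D y: FIRST = { 'x' }
Productions for D:
  D → x: FIRST = { 'x' }
  D → x F: FIRST = { 'x' }

Conflict for D: D → x and D → x F
  Overlap: { 'x' }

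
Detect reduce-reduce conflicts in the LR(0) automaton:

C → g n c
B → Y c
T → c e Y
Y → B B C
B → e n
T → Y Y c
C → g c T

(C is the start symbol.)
Augment with C' → C and build the canonical LR(0) collection (I0 = CLOSURE({[C' → . C]}), then GOTO on every symbol after a dot until no new states appear). It has 20 states:
  I0: { [C → . g c T], [C → . g n c], [C' → . C] }  — shift
  I1: { [C' → C .] }  — accept
  I2: { [C → g . c T], [C → g . n c] }  — shift
  I3: { [B → . Y c], [B → . e n], [C → g c . T], [T → . Y Y c], [T → . c e Y], [Y → . B B C] }  — shift
  I4: { [C → g n . c] }  — shift
  I5: { [C → g n c .] }  — reduce
  I6: { [B → . Y c], [B → . e n], [Y → . B B C], [Y → B . B C] }  — shift
  I7: { [C → g c T .] }  — reduce
  I8: { [B → . Y c], [B → . e n], [B → Y . c], [T → Y . Y c], [Y → . B B C] }  — shift
  I9: { [T → c . e Y] }  — shift
  I10: { [B → e . n] }  — shift
  I11: { [B → e n .] }  — reduce
  I12: { [B → . Y c], [B → . e n], [T → c e . Y], [Y → . B B C] }  — shift
  I13: { [B → Y . c], [T → c e Y .] }  — shift, reduce
  I14: { [B → Y c .] }  — reduce
  I15: { [B → Y . c], [T → Y Y . c] }  — shift
  I16: { [B → Y c .], [T → Y Y c .] }  — 2 reduces
  I17: { [B → . Y c], [B → . e n], [C → . g c T], [C → . g n c], [Y → . B B C], [Y → B . B C], [Y → B B . C] }  — shift
  I18: { [B → Y . c] }  — shift
  I19: { [Y → B B C .] }  — reduce

I16 contains complete items [B → Y c .], [T → Y Y c .] — reduce-reduce conflict.

Answer: Yes — I16: [B → Y c .] vs [T → Y Y c .]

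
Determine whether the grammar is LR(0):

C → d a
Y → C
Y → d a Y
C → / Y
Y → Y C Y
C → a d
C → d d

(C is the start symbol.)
A grammar is LR(0) if no state in the canonical LR(0) collection has:
  - both a shift item (dot before a terminal) and a complete item (shift-reduce conflict), or
  - two or more complete items (reduce-reduce conflict; the accept item [C' → C .] counts as a complete item here).

Augment with C' → C and build the canonical LR(0) collection (I0 = CLOSURE({[C' → . C]}), then GOTO on every symbol after a dot until no new states appear). It has 15 states:
  I0: { [C → . / Y], [C → . a d], [C → . d a], [C → . d d], [C' → . C] }  — shift
  I1: { [C → . / Y], [C → . a d], [C → . d a], [C → . d d], [C → / . Y], [Y → . C], [Y → . Y C Y], [Y → . d a Y] }  — shift
  I2: { [C' → C .] }  — accept
  I3: { [C → a . d] }  — shift
  I4: { [C → d . a], [C → d . d] }  — shift
  I5: { [C → d a .] }  — reduce
  I6: { [C → d d .] }  — reduce
  I7: { [C → a d .] }  — reduce
  I8: { [Y → C .] }  — reduce
  I9: { [C → . / Y], [C → . a d], [C → . d a], [C → . d d], [C → / Y .], [Y → Y . C Y] }  — shift, reduce
  I10: { [C → d . a], [C → d . d], [Y → d . a Y] }  — shift
  I11: { [C → . / Y], [C → . a d], [C → . d a], [C → . d d], [C → d a .], [Y → . C], [Y → . Y C Y], [Y → . d a Y], [Y → d a . Y] }  — shift, reduce
  I12: { [C → . / Y], [C → . a d], [C → . d a], [C → . d d], [Y → Y . C Y], [Y → d a Y .] }  — shift, reduce
  I13: { [C → . / Y], [C → . a d], [C → . d a], [C → . d d], [Y → . C], [Y → . Y C Y], [Y → . d a Y], [Y → Y C . Y] }  — shift
  I14: { [C → . / Y], [C → . a d], [C → . d a], [C → . d d], [Y → Y . C Y], [Y → Y C Y .] }  — shift, reduce

Conflict in state I9:
  Shift-reduce conflict between [C → / Y .] and [C → . / Y]
So the grammar is NOT LR(0).

Answer: No. Shift-reduce conflict between [C → / Y .] and [C → . / Y]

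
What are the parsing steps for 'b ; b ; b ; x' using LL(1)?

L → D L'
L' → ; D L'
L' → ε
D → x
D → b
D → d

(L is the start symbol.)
Stack is shown with the top on the left.

Stack     Input            Action
---------------------------------
L $       b ; b ; b ; x $  output L → D L'
D L' $    b ; b ; b ; x $  output D → b
b L' $    b ; b ; b ; x $  match 'b'
L' $      ; b ; b ; x $    output L' → ; D L'
; D L' $  ; b ; b ; x $    match ';'
D L' $    b ; b ; x $      output D → b
b L' $    b ; b ; x $      match 'b'
L' $      ; b ; x $        output L' → ; D L'
; D L' $  ; b ; x $        match ';'
D L' $    b ; x $          output D → b
b L' $    b ; x $          match 'b'
L' $      ; x $            output L' → ; D L'
; D L' $  ; x $            match ';'
D L' $    x $              output D → x
x L' $    x $              match 'x'
L' $      $                output L' → ε
$         $                accept

The string is accepted.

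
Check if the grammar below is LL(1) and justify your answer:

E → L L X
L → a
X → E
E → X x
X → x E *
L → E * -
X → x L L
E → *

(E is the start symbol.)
Relevant sets:
  FIRST(L) = { '*', 'a', 'x' }
  FIRST(X) = { '*', 'a', 'x' }
  FIRST(E) = { '*', 'a', 'x' }

For E:
  PREDICT(E → L L X) = { '*', 'a', 'x' }
  PREDICT(E → X x) = { '*', 'a', 'x' }
  PREDICT(E → '*') = { '*' }
For L:
  PREDICT(L → a) = { 'a' }
  PREDICT(L → E '*' '-') = { '*', 'a', 'x' }
For X:
  PREDICT(X → E) = { '*', 'a', 'x' }
  PREDICT(X → x E '*') = { 'x' }
  PREDICT(X → x L L) = { 'x' }

Conflict found: Predict set conflict for E: { '*', 'a', 'x' }
The grammar is NOT LL(1).

Answer: No. Predict set conflict for E: { '*', 'a', 'x' }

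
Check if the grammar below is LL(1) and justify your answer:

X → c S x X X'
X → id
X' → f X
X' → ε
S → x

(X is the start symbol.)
No. Predict set conflict for X': { 'f' }

A grammar is LL(1) if for each non-terminal N with multiple productions, the predict sets of those productions are pairwise disjoint, where PREDICT(N → α) = (FIRST(α) \ {ε}) ∪ (FOLLOW(N) if α ⇒* ε).

Relevant sets:
  FOLLOW(X') = { $, 'f' }

For X:
  PREDICT(X → c S x X X') = { 'c' }
  PREDICT(X → id) = { 'id' }
For X':
  PREDICT(X' → f X) = { 'f' }
  PREDICT(X' → ε) = { $, 'f' }
S has a single production, so nothing to check there.

Conflict found: Predict set conflict for X': { 'f' }
The grammar is NOT LL(1).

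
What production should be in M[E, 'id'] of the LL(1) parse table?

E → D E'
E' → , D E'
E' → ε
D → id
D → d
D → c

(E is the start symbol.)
To find M[E, 'id'], we find productions for E where 'id' is in the predict set (PREDICT(N → α) = (FIRST(α) \ {ε}) ∪ (FOLLOW(N) if α ⇒* ε)).

Relevant sets:
  FIRST(D) = { 'c', 'd', 'id' }

E → D E': PREDICT = { 'c', 'd', 'id' }
  'id' is in predict set, so this production goes in M[E, 'id']

M[E, 'id'] = E → D E'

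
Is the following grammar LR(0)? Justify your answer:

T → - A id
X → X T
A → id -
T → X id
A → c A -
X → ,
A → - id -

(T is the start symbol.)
Yes, the grammar is LR(0)

Augment with T' → T and build the canonical LR(0) collection (I0 = CLOSURE({[T' → . T]}), then GOTO on every symbol after a dot until no new states appear). It has 17 states:
  I0: { [T → . - A id], [T → . X id], [T' → . T], [X → . ,], [X → . X T] }  — shift
  I1: { [X → , .] }  — reduce
  I2: { [A → . - id -], [A → . c A -], [A → . id -], [T → - . A id] }  — shift
  I3: { [T' → T .] }  — accept
  I4: { [T → . - A id], [T → . X id], [T → X . id], [X → . ,], [X → . X T], [X → X . T] }  — shift
  I5: { [X → X T .] }  — reduce
  I6: { [T → X id .] }  — reduce
  I7: { [A → - . id -] }  — shift
  I8: { [T → - A . id] }  — shift
  I9: { [A → . - id -], [A → . c A -], [A → . id -], [A → c . A -] }  — shift
  I10: { [A → id . -] }  — shift
  I11: { [A → id - .] }  — reduce
  I12: { [A → c A . -] }  — shift
  I13: { [A → c A - .] }  — reduce
  I14: { [T → - A id .] }  — reduce
  I15: { [A → - id . -] }  — shift
  I16: { [A → - id - .] }  — reduce

Every state is either a pure shift/goto state or contains exactly one complete item and nothing to shift — no conflicts. The grammar is LR(0).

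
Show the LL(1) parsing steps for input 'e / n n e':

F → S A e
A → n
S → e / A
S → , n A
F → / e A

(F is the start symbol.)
LL(1) parsing maintains a stack (initially the start symbol over $) and the input. At each step: if the stack top is a terminal, match it against the current input token; if it is a non-terminal N, replace it with the RHS of M[N, lookahead] (the unique production whose predict set contains the lookahead).

Stack is shown with the top on the left.

Stack        Input        Action
--------------------------------
F $          e / n n e $  output F → S A e
S A e $      e / n n e $  output S → e / A
e / A A e $  e / n n e $  match 'e'
/ A A e $    / n n e $    match '/'
A A e $      n n e $      output A → n
n A e $      n n e $      match 'n'
A e $        n e $        output A → n
n e $        n e $        match 'n'
e $          e $          match 'e'
$            $            accept

The string is accepted.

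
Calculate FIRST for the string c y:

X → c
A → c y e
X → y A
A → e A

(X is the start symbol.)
{ 'c' }

To compute FIRST(c y), process the symbols left to right:
Symbol c is a terminal. Add 'c' and stop.
FIRST(c y) = { 'c' }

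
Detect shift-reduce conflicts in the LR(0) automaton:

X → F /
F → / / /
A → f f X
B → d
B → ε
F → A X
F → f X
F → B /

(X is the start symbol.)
Yes — I0: [B → .] vs [A → . f f X]; I2: [B → .] vs [A → . f f X]; I7: [B → .] vs [A → . f f X]; I9: [B → .] vs [A → . f f X]

A shift-reduce conflict occurs when an LR(0) state has both:
  - a complete (reduce) item [A → α .] (dot at the end), and
  - a shift item [B → β . c γ] (dot before a terminal).

Augment with X' → X and build the canonical LR(0) collection (I0 = CLOSURE({[X' → . X]}), then GOTO on every symbol after a dot until no new states appear). It has 16 states:
  I0: { [A → . f f X], [B → . d], [B → .], [F → . / / /], [F → . A X], [F → . B /], [F → . f X], [X → . F /], [X' → . X] }  — shift, reduce
  I1: { [F → / . / /] }  — shift
  I2: { [A → . f f X], [B → . d], [B → .], [F → . / / /], [F → . A X], [F → . B /], [F → . f X], [F → A . X], [X → . F /] }  — shift, reduce
  I3: { [F → B . /] }  — shift
  I4: { [X → F . /] }  — shift
  I5: { [X' → X .] }  — accept
  I6: { [B → d .] }  — reduce
  I7: { [A → . f f X], [A → f . f X], [B → . d], [B → .], [F → . / / /], [F → . A X], [F → . B /], [F → . f X], [F → f . X], [X → . F /] }  — shift, reduce
  I8: { [F → f X .] }  — reduce
  I9: { [A → . f f X], [A → f . f X], [A → f f . X], [B → . d], [B → .], [F → . / / /], [F → . A X], [F → . B /], [F → . f X], [F → f . X], [X → . F /] }  — shift, reduce
  I10: { [A → f f X .], [F → f X .] }  — 2 reduces
  I11: { [X → F / .] }  — reduce
  I12: { [F → B / .] }  — reduce
  I13: { [F → A X .] }  — reduce
  I14: { [F → / / . /] }  — shift
  I15: { [F → / / / .] }  — reduce

I0 contains reduce item [B → .] and shift items [A → . f f X], [B → . d], [F → . / / /], [F → . f X] — shift-reduce conflict.
I2 contains reduce item [B → .] and shift items [A → . f f X], [B → . d], [F → . / / /], [F → . f X] — shift-reduce conflict.
I7 contains reduce item [B → .] and shift items [A → . f f X], [A → f . f X], [B → . d], [F → . / / /], [F → . f X] — shift-reduce conflict.
I9 contains reduce item [B → .] and shift items [A → . f f X], [A → f . f X], [B → . d], [F → . / / /], [F → . f X] — shift-reduce conflict.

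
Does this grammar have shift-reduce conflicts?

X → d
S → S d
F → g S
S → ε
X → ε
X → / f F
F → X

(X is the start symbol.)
Yes — I0: [X → .] vs [X → . / f F]; I4: [X → .] vs [F → . g S]; I8: [F → g S .] vs [S → S . d]

A shift-reduce conflict occurs when an LR(0) state has both:
  - a complete (reduce) item [A → α .] (dot at the end), and
  - a shift item [B → β . c γ] (dot before a terminal).

Augment with X' → X and build the canonical LR(0) collection (I0 = CLOSURE({[X' → . X]}), then GOTO on every symbol after a dot until no new states appear). It has 10 states:
  I0: { [X → . / f F], [X → . d], [X → .], [X' → . X] }  — shift, reduce
  I1: { [X → / . f F] }  — shift
  I2: { [X' → X .] }  — accept
  I3: { [X → d .] }  — reduce
  I4: { [F → . X], [F → . g S], [X → . / f F], [X → . d], [X → .], [X → / f . F] }  — shift, reduce
  I5: { [X → / f F .] }  — reduce
  I6: { [F → X .] }  — reduce
  I7: { [F → g . S], [S → . S d], [S → .] }  — reduce
  I8: { [F → g S .], [S → S . d] }  — shift, reduce
  I9: { [S → S d .] }  — reduce

I0 contains reduce item [X → .] and shift items [X → . / f F], [X → . d] — shift-reduce conflict.
I4 contains reduce item [X → .] and shift items [F → . g S], [X → . / f F], [X → . d] — shift-reduce conflict.
I8 contains reduce item [F → g S .] and shift item [S → S . d] — shift-reduce conflict.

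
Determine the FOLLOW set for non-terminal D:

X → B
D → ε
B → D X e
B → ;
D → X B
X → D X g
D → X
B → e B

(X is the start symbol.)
{ ';', 'e' }

In B → D X e: D is followed by X e, add FIRST(X e) \ {ε} = { ';', 'e' }
In X → D X g: D is followed by X g, add FIRST(X g) \ {ε} = { ';', 'e' }

Taking the union: FOLLOW(D) = { ';', 'e' }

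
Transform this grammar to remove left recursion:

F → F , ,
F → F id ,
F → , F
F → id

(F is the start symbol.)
F → , F F'
F → id F'
F' → , , F'
F' → id , F'
F' → ε

F is directly left-recursive. The standard transformation for
  A → A α₁ | ... | A α_m | β₁ | ... | β_n
is
  A  → β₁ A' | ... | β_n A'
  A' → α₁ A' | ... | α_m A' | ε

F → , F becomes F → , F F'
F → id becomes F → id F'
F → F , , becomes F' → , , F'
F → F id , becomes F' → id , F'
Add F' → ε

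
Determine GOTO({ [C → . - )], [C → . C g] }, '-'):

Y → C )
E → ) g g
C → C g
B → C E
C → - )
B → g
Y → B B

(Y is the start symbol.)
GOTO(I, '-') = CLOSURE({ [A → αX.β] : [A → α.Xβ] ∈ I, X = '-' })

Items with dot before '-', with the dot advanced:
  [C → . - )] → [C → - . )]
Closure adds nothing (no advanced item has the dot before a non-terminal).

GOTO = { [C → - . )] }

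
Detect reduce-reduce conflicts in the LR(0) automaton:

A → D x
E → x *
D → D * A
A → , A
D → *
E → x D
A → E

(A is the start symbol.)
Yes — I7: [D → * .] vs [E → x * .]

A reduce-reduce conflict occurs when an LR(0) state has two complete items [A → α .] and [B → β .] — both call for a reduction, and with no lookahead the parser cannot choose between them.

Augment with A' → A and build the canonical LR(0) collection (I0 = CLOSURE({[A' → . A]}), then GOTO on every symbol after a dot until no new states appear). It has 13 states:
  I0: { [A → . , A], [A → . D x], [A → . E], [A' → . A], [D → . *], [D → . D * A], [E → . x *], [E → . x D] }  — shift
  I1: { [D → * .] }  — reduce
  I2: { [A → , . A], [A → . , A], [A → . D x], [A → . E], [D → . *], [D → . D * A], [E → . x *], [E → . x D] }  — shift
  I3: { [A' → A .] }  — accept
  I4: { [A → D . x], [D → D . * A] }  — shift
  I5: { [A → E .] }  — reduce
  I6: { [D → . *], [D → . D * A], [E → x . *], [E → x . D] }  — shift
  I7: { [D → * .], [E → x * .] }  — 2 reduces
  I8: { [D → D . * A], [E → x D .] }  — shift, reduce
  I9: { [A → . , A], [A → . D x], [A → . E], [D → . *], [D → . D * A], [D → D * . A], [E → . x *], [E → . x D] }  — shift
  I10: { [D → D * A .] }  — reduce
  I11: { [A → D x .] }  — reduce
  I12: { [A → , A .] }  — reduce

I7 contains complete items [D → * .], [E → x * .] — reduce-reduce conflict.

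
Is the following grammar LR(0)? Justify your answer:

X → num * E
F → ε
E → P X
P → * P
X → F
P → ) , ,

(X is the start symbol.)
A grammar is LR(0) if no state in the canonical LR(0) collection has:
  - both a shift item (dot before a terminal) and a complete item (shift-reduce conflict), or
  - two or more complete items (reduce-reduce conflict; the accept item [X' → X .] counts as a complete item here).

Augment with X' → X and build the canonical LR(0) collection (I0 = CLOSURE({[X' → . X]}), then GOTO on every symbol after a dot until no new states appear). It has 13 states:
  I0: { [F → .], [X → . F], [X → . num * E], [X' → . X] }  — shift, reduce
  I1: { [X → F .] }  — reduce
  I2: { [X' → X .] }  — accept
  I3: { [X → num . * E] }  — shift
  I4: { [E → . P X], [P → . ) , ,], [P → . * P], [X → num * . E] }  — shift
  I5: { [P → ) . , ,] }  — shift
  I6: { [P → * . P], [P → . ) , ,], [P → . * P] }  — shift
  I7: { [X → num * E .] }  — reduce
  I8: { [E → P . X], [F → .], [X → . F], [X → . num * E] }  — shift, reduce
  I9: { [E → P X .] }  — reduce
  I10: { [P → * P .] }  — reduce
  I11: { [P → ) , . ,] }  — shift
  I12: { [P → ) , , .] }  — reduce

Conflict in state I0:
  Shift-reduce conflict between [F → .] and [X → . num * E]
So the grammar is NOT LR(0).

Answer: No. Shift-reduce conflict between [F → .] and [X → . num * E]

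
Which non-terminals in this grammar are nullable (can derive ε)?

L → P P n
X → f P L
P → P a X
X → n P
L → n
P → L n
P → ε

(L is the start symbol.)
{ 'P' }

A non-terminal is nullable if it can derive ε (the empty string): either it has an ε-production, or it has a production whose right-hand side consists entirely of nullable non-terminals.

ε-productions: P → ε
So P is immediately nullable.
No further non-terminal can be added: every production for the remaining non-terminals contains a terminal or a non-nullable non-terminal.
Nullable = { 'P' }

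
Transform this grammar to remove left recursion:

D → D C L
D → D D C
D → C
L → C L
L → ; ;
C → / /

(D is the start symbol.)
D is directly left-recursive. The standard transformation for
  A → A α₁ | ... | A α_m | β₁ | ... | β_n
is
  A  → β₁ A' | ... | β_n A'
  A' → α₁ A' | ... | α_m A' | ε

D → C becomes D → C D'
D → D C L becomes D' → C L D'
D → D D C becomes D' → D C D'
Add D' → ε

Productions for other non-terminals are unchanged:
  L → C L
  L → ; ;
  C → / /

Resulting grammar:
D → C D'
D' → C L D'
D' → D C D'
D' → ε
L → C L
L → ; ;
C → / /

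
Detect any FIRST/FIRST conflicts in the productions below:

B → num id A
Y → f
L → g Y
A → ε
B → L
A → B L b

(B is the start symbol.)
A FIRST/FIRST conflict occurs when two productions N → α and N → β for the same non-terminal have FIRST(α) ∩ FIRST(β) ≠ ∅ (with ε ∈ FIRST of a nullable right-hand side, so two nullable alternatives also conflict).

FIRST sets of the non-terminals at (or reachable through a nullable prefix from) the front of some alternative:
  FIRST(L) = { 'g' }
  FIRST(B) = { 'g', 'num' }

Productions for B:
  B → num id A: FIRST = { 'num' }
  B → L: FIRST = { 'g' }
Productions for A:
  A → ε: FIRST = { ε }
  A → B L b: FIRST = { 'g', 'num' }
Y, L have only one production, so no FIRST/FIRST conflict is possible there.

All alternatives of each non-terminal have pairwise disjoint FIRST sets.

Answer: No FIRST/FIRST conflicts.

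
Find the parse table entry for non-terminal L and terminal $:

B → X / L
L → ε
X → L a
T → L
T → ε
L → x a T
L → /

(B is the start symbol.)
L → ε

To find M[L, $], we find productions for L where $ is in the predict set (PREDICT(N → α) = (FIRST(α) \ {ε}) ∪ (FOLLOW(N) if α ⇒* ε)).

Relevant sets:
  FOLLOW(L) = { $, 'a' }

L → ε: PREDICT = { $, 'a' }
  $ is in predict set, so this production goes in M[L, $]
L → x a T: PREDICT = { 'x' }
L → /: PREDICT = { '/' }

M[L, $] = L → ε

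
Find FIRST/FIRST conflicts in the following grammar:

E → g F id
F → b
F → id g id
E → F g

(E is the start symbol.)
No FIRST/FIRST conflicts.

FIRST sets of the non-terminals at (or reachable through a nullable prefix from) the front of some alternative:
  FIRST(F) = { 'b', 'id' }

Productions for E:
  E → g F id: FIRST = { 'g' }
  E → F g: FIRST = { 'b', 'id' }
Productions for F:
  F → b: FIRST = { 'b' }
  F → id g id: FIRST = { 'id' }

All alternatives of each non-terminal have pairwise disjoint FIRST sets.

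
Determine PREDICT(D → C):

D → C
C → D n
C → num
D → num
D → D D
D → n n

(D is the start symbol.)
{ 'n', 'num' }

PREDICT(D → C) = (FIRST(RHS) \ {ε}) ∪ (FOLLOW(D) if ε ∈ FIRST(RHS), i.e. RHS ⇒* ε)
FIRST(C) = { 'n', 'num' }
FIRST(C) = { 'n', 'num' }
ε ∉ FIRST(C), so FOLLOW(D) is not added.
PREDICT(D → C) = { 'n', 'num' }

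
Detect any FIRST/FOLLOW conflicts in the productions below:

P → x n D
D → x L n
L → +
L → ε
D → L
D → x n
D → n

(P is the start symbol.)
No FIRST/FOLLOW conflicts.

A FIRST/FOLLOW conflict occurs when a non-terminal N has a nullable alternative N → β (β ⇒* ε) and another alternative N → α with FIRST(α) ∩ FOLLOW(N) ≠ ∅: on such a lookahead the parser cannot decide between expanding α and letting N vanish via β.

Nullable non-terminals: D, L.
FIRST sets used below: FIRST(L) = { '+', ε }

D: nullable alternative(s) D → L; FOLLOW(D) = { $ }
  D → x L n: FIRST \ {ε} = { 'x' } — disjoint from FOLLOW(D)
  D → L: FIRST \ {ε} = { '+' } — this is the only nullable alternative, skip
  D → x n: FIRST \ {ε} = { 'x' } — disjoint from FOLLOW(D)
  D → n: FIRST \ {ε} = { 'n' } — disjoint from FOLLOW(D)

L: nullable alternative(s) L → ε; FOLLOW(L) = { $, 'n' }
  L → +: FIRST \ {ε} = { '+' } — disjoint from FOLLOW(L)
  L → ε: FIRST \ {ε} = { } — this is the only nullable alternative, skip

P has no nullable alternative, so no FIRST/FOLLOW check is needed there.

No FIRST/FOLLOW conflicts found.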